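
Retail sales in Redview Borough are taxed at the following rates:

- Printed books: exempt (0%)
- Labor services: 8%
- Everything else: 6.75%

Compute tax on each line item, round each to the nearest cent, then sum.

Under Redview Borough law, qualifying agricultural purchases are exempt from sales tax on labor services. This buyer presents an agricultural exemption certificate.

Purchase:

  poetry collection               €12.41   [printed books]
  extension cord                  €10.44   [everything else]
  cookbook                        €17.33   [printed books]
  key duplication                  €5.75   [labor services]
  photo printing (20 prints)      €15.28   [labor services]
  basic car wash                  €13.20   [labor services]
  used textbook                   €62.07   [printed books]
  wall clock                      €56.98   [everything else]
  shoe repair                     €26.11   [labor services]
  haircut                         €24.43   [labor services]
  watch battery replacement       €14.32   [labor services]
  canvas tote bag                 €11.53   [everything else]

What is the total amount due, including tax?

Poetry collection €12.41: printed books → 0% → €0.00
Extension cord €10.44: everything else → 6.75% → €0.70
Cookbook €17.33: printed books → 0% → €0.00
Key duplication €5.75: labor services, buyer-exempt → 0% → €0.00
Photo printing (20 prints) €15.28: labor services, buyer-exempt → 0% → €0.00
Basic car wash €13.20: labor services, buyer-exempt → 0% → €0.00
Used textbook €62.07: printed books → 0% → €0.00
Wall clock €56.98: everything else → 6.75% → €3.85
Shoe repair €26.11: labor services, buyer-exempt → 0% → €0.00
Haircut €24.43: labor services, buyer-exempt → 0% → €0.00
Watch battery replacement €14.32: labor services, buyer-exempt → 0% → €0.00
Canvas tote bag €11.53: everything else → 6.75% → €0.78
Subtotal = €269.85; tax = €5.33; total due = €275.18

€275.18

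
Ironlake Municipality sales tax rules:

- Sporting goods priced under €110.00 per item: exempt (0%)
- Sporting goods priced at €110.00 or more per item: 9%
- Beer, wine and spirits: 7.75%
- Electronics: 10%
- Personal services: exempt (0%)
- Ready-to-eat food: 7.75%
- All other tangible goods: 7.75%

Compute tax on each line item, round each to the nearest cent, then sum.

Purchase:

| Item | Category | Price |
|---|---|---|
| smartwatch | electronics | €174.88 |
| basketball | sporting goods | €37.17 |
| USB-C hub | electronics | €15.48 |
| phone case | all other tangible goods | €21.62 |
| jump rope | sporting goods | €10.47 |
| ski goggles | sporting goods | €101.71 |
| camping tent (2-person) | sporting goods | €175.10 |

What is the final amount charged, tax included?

€572.91

Smartwatch €174.88: electronics → 10% → €17.49
Basketball €37.17: sporting goods, under €110.00 → 0% → €0.00
USB-C hub €15.48: electronics → 10% → €1.55
Phone case €21.62: all other tangible goods → 7.75% → €1.68
Jump rope €10.47: sporting goods, under €110.00 → 0% → €0.00
Ski goggles €101.71: sporting goods, under €110.00 → 0% → €0.00
Camping tent (2-person) €175.10: sporting goods, €110.00 or more → 9% → €15.76
Subtotal = €536.43; tax = €36.48; total due = €572.91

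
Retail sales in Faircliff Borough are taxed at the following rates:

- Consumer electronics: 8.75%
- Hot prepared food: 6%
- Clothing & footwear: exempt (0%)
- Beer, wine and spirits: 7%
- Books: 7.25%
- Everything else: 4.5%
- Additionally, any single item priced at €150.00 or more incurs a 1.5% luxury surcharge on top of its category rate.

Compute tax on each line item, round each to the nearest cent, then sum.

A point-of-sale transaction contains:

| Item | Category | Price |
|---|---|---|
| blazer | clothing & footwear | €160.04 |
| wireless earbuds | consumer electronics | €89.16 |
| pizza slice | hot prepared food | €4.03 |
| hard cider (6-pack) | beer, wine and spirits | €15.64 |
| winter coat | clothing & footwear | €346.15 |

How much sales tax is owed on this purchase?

Blazer €160.04: clothing & footwear → 0% + 1.5% surcharge = 1.5% → €2.40
Wireless earbuds €89.16: consumer electronics → 8.75% → €7.80
Pizza slice €4.03: hot prepared food → 6% → €0.24
Hard cider (6-pack) €15.64: beer, wine and spirits → 7% → €1.09
Winter coat €346.15: clothing & footwear → 0% + 1.5% surcharge = 1.5% → €5.19
Total tax = €2.40 + €7.80 + €0.24 + €1.09 + €5.19 = €16.72

€16.72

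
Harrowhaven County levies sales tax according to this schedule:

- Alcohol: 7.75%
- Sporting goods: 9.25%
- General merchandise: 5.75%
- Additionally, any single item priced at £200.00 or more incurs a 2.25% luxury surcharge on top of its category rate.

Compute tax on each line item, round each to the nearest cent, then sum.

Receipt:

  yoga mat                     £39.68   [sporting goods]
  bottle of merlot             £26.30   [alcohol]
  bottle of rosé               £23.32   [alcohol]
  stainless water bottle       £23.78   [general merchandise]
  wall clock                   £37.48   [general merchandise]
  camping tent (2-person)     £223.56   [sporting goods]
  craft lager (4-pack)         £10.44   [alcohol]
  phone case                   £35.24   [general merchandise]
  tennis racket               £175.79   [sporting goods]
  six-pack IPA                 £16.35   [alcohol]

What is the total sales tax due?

Yoga mat £39.68: sporting goods → 9.25% → £3.67
Bottle of merlot £26.30: alcohol → 7.75% → £2.04
Bottle of rosé £23.32: alcohol → 7.75% → £1.81
Stainless water bottle £23.78: general merchandise → 5.75% → £1.37
Wall clock £37.48: general merchandise → 5.75% → £2.16
Camping tent (2-person) £223.56: sporting goods → 9.25% + 2.25% surcharge = 11.5% → £25.71
Craft lager (4-pack) £10.44: alcohol → 7.75% → £0.81
Phone case £35.24: general merchandise → 5.75% → £2.03
Tennis racket £175.79: sporting goods → 9.25% → £16.26
Six-pack IPA £16.35: alcohol → 7.75% → £1.27
Total tax = £3.67 + £2.04 + £1.81 + £1.37 + £2.16 + £25.71 + £0.81 + £2.03 + £16.26 + £1.27 = £57.13

£57.13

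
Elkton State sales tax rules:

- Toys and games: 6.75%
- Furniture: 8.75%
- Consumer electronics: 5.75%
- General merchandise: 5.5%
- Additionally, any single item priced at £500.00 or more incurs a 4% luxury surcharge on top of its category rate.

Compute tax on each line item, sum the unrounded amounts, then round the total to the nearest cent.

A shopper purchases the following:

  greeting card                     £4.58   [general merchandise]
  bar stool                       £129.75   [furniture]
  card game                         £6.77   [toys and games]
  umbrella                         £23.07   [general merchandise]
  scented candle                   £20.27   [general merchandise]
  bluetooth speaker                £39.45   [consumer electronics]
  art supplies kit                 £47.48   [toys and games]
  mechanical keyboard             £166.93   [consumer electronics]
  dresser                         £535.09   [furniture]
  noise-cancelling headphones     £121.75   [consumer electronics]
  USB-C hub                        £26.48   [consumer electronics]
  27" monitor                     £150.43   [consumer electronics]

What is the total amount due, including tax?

Greeting card £4.58: general merchandise → 5.5% → £0.2519
Bar stool £129.75: furniture → 8.75% → £11.353125
Card game £6.77: toys and games → 6.75% → £0.456975
Umbrella £23.07: general merchandise → 5.5% → £1.26885
Scented candle £20.27: general merchandise → 5.5% → £1.11485
Bluetooth speaker £39.45: consumer electronics → 5.75% → £2.268375
Art supplies kit £47.48: toys and games → 6.75% → £3.2049
Mechanical keyboard £166.93: consumer electronics → 5.75% → £9.598475
Dresser £535.09: furniture → 8.75% + 4% surcharge = 12.75% → £68.223975
Noise-cancelling headphones £121.75: consumer electronics → 5.75% → £7.000625
USB-C hub £26.48: consumer electronics → 5.75% → £1.5226
27" monitor £150.43: consumer electronics → 5.75% → £8.649725
Subtotal = £1272.05; unrounded tax = £114.914375 → £114.91; total due = £1386.96

£1386.96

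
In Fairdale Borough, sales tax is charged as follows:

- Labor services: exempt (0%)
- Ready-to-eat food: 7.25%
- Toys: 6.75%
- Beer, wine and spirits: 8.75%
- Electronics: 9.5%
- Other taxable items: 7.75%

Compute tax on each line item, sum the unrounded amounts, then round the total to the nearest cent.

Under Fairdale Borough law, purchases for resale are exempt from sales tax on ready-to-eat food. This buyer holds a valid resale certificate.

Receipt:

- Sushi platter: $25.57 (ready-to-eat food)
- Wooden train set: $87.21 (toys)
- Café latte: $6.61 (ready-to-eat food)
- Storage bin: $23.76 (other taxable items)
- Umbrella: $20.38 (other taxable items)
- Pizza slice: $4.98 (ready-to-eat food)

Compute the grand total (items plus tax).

Sushi platter $25.57: ready-to-eat food, buyer-exempt → 0% → $0.00
Wooden train set $87.21: toys → 6.75% → $5.886675
Café latte $6.61: ready-to-eat food, buyer-exempt → 0% → $0.00
Storage bin $23.76: other taxable items → 7.75% → $1.8414
Umbrella $20.38: other taxable items → 7.75% → $1.57945
Pizza slice $4.98: ready-to-eat food, buyer-exempt → 0% → $0.00
Subtotal = $168.51; unrounded tax = $9.307525 → $9.31; total due = $177.82

$177.82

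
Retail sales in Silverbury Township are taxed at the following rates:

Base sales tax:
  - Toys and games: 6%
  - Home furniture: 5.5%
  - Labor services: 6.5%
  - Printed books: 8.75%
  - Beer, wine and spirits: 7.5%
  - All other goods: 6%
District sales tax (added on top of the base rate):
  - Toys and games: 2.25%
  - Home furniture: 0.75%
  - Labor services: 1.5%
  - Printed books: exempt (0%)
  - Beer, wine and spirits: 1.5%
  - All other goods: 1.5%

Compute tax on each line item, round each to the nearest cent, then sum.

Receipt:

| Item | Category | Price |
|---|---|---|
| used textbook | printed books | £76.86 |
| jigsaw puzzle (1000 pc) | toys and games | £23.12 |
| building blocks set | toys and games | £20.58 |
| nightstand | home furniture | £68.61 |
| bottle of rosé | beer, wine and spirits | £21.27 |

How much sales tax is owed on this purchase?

Used textbook £76.86: printed books → 8.75% + 0% district = 8.75% → £6.73
Jigsaw puzzle (1000 pc) £23.12: toys and games → 6% + 2.25% district = 8.25% → £1.91
Building blocks set £20.58: toys and games → 6% + 2.25% district = 8.25% → £1.70
Nightstand £68.61: home furniture → 5.5% + 0.75% district = 6.25% → £4.29
Bottle of rosé £21.27: beer, wine and spirits → 7.5% + 1.5% district = 9% → £1.91
Total tax = £6.73 + £1.91 + £1.70 + £4.29 + £1.91 = £16.54

£16.54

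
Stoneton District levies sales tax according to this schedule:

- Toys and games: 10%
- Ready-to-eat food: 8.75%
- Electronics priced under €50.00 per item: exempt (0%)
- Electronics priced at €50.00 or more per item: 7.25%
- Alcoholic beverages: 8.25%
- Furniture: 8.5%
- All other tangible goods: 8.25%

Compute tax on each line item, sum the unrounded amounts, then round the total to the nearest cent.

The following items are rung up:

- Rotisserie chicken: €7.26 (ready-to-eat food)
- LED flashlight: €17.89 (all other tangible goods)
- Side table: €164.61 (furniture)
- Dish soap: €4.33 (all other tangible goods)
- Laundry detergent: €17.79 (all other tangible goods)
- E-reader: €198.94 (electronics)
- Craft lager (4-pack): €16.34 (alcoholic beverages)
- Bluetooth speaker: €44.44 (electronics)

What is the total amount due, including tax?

Rotisserie chicken €7.26: ready-to-eat food → 8.75% → €0.63525
LED flashlight €17.89: all other tangible goods → 8.25% → €1.475925
Side table €164.61: furniture → 8.5% → €13.99185
Dish soap €4.33: all other tangible goods → 8.25% → €0.357225
Laundry detergent €17.79: all other tangible goods → 8.25% → €1.467675
E-reader €198.94: electronics, €50.00 or more → 7.25% → €14.42315
Craft lager (4-pack) €16.34: alcoholic beverages → 8.25% → €1.34805
Bluetooth speaker €44.44: electronics, under €50.00 → 0% → €0.00
Subtotal = €471.60; unrounded tax = €33.699125 → €33.70; total due = €505.30

€505.30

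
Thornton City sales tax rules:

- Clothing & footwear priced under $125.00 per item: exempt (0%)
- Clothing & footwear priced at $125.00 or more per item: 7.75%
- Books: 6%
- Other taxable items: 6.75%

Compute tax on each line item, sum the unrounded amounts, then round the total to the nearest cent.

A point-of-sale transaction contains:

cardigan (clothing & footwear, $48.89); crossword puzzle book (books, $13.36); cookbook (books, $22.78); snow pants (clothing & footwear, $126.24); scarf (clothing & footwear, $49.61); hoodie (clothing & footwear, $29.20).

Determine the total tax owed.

Cardigan $48.89: clothing & footwear, under $125.00 → 0% → $0.00
Crossword puzzle book $13.36: books → 6% → $0.8016
Cookbook $22.78: books → 6% → $1.3668
Snow pants $126.24: clothing & footwear, $125.00 or more → 7.75% → $9.7836
Scarf $49.61: clothing & footwear, under $125.00 → 0% → $0.00
Hoodie $29.20: clothing & footwear, under $125.00 → 0% → $0.00
Unrounded tax sum = $11.952 → $11.95

$11.95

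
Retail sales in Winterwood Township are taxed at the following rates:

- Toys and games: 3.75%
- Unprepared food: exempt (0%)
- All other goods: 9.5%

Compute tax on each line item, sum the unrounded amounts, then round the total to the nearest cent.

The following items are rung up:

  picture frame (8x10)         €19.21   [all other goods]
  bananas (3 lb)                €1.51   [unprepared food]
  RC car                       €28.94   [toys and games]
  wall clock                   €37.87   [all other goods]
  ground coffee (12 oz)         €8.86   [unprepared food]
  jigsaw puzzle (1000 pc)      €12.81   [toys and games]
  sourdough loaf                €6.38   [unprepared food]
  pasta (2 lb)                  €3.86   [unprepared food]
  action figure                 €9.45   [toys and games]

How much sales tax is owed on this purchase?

Picture frame (8x10) €19.21: all other goods → 9.5% → €1.82495
Bananas (3 lb) €1.51: unprepared food → 0% → €0.00
RC car €28.94: toys and games → 3.75% → €1.08525
Wall clock €37.87: all other goods → 9.5% → €3.59765
Ground coffee (12 oz) €8.86: unprepared food → 0% → €0.00
Jigsaw puzzle (1000 pc) €12.81: toys and games → 3.75% → €0.480375
Sourdough loaf €6.38: unprepared food → 0% → €0.00
Pasta (2 lb) €3.86: unprepared food → 0% → €0.00
Action figure €9.45: toys and games → 3.75% → €0.354375
Unrounded tax sum = €7.3426 → €7.34

€7.34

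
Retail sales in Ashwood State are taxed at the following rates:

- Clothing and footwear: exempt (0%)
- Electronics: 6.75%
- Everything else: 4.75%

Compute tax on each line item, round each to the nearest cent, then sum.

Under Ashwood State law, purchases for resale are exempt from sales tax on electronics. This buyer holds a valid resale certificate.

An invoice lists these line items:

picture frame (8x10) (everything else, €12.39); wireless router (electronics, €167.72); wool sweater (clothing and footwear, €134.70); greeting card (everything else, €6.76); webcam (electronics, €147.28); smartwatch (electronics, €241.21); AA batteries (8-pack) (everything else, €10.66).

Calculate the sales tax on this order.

€1.42

Picture frame (8x10) €12.39: everything else → 4.75% → €0.59
Wireless router €167.72: electronics, buyer-exempt → 0% → €0.00
Wool sweater €134.70: clothing and footwear → 0% → €0.00
Greeting card €6.76: everything else → 4.75% → €0.32
Webcam €147.28: electronics, buyer-exempt → 0% → €0.00
Smartwatch €241.21: electronics, buyer-exempt → 0% → €0.00
AA batteries (8-pack) €10.66: everything else → 4.75% → €0.51
Total tax = €0.59 + €0.32 + €0.51 = €1.42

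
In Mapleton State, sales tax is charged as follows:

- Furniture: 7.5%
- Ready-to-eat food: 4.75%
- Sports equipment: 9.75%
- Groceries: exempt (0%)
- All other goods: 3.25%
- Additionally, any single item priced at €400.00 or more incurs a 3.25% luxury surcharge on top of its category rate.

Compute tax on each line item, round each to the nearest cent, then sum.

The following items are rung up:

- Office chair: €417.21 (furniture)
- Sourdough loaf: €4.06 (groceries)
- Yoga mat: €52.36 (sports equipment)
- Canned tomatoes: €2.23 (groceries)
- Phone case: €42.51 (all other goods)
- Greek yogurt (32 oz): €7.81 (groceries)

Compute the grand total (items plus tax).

€577.52

Office chair €417.21: furniture → 7.5% + 3.25% surcharge = 10.75% → €44.85
Sourdough loaf €4.06: groceries → 0% → €0.00
Yoga mat €52.36: sports equipment → 9.75% → €5.11
Canned tomatoes €2.23: groceries → 0% → €0.00
Phone case €42.51: all other goods → 3.25% → €1.38
Greek yogurt (32 oz) €7.81: groceries → 0% → €0.00
Subtotal = €526.18; tax = €51.34; total due = €577.52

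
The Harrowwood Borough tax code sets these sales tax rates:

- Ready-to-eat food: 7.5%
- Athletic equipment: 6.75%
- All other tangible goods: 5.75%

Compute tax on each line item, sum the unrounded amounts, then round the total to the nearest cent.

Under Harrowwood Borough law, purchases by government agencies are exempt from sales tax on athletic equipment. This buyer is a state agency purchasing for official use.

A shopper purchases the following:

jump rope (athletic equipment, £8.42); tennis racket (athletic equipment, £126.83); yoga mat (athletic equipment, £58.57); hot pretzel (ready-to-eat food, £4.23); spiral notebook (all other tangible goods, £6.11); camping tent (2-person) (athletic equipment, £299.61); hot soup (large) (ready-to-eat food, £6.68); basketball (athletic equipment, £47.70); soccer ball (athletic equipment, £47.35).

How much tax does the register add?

£1.17

Jump rope £8.42: athletic equipment, buyer-exempt → 0% → £0.00
Tennis racket £126.83: athletic equipment, buyer-exempt → 0% → £0.00
Yoga mat £58.57: athletic equipment, buyer-exempt → 0% → £0.00
Hot pretzel £4.23: ready-to-eat food → 7.5% → £0.31725
Spiral notebook £6.11: all other tangible goods → 5.75% → £0.351325
Camping tent (2-person) £299.61: athletic equipment, buyer-exempt → 0% → £0.00
Hot soup (large) £6.68: ready-to-eat food → 7.5% → £0.501
Basketball £47.70: athletic equipment, buyer-exempt → 0% → £0.00
Soccer ball £47.35: athletic equipment, buyer-exempt → 0% → £0.00
Unrounded tax sum = £1.169575 → £1.17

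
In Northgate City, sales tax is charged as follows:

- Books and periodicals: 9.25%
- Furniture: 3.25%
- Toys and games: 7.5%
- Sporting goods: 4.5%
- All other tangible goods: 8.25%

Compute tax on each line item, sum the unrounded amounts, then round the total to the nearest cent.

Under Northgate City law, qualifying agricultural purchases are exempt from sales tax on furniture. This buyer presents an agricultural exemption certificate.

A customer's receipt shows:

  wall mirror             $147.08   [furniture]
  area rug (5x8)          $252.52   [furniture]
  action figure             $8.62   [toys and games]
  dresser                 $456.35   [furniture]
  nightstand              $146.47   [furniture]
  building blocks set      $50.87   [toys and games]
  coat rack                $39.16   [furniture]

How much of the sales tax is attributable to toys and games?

$4.46

Action figure $8.62: toys and games → 7.5% → $0.6465
Building blocks set $50.87: toys and games → 7.5% → $3.81525
Tax on toys and games: unrounded sum = $4.46175 → $4.46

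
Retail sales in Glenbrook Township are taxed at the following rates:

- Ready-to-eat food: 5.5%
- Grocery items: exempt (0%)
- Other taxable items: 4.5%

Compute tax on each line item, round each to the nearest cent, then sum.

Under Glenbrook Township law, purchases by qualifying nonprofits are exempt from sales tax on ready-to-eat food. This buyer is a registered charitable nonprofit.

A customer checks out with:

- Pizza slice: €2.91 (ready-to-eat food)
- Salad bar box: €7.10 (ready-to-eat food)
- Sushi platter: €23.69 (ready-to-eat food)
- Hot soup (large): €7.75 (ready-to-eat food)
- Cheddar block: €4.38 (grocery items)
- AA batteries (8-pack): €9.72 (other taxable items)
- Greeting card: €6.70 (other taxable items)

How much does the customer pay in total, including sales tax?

€62.99

Pizza slice €2.91: ready-to-eat food, buyer-exempt → 0% → €0.00
Salad bar box €7.10: ready-to-eat food, buyer-exempt → 0% → €0.00
Sushi platter €23.69: ready-to-eat food, buyer-exempt → 0% → €0.00
Hot soup (large) €7.75: ready-to-eat food, buyer-exempt → 0% → €0.00
Cheddar block €4.38: grocery items → 0% → €0.00
AA batteries (8-pack) €9.72: other taxable items → 4.5% → €0.44
Greeting card €6.70: other taxable items → 4.5% → €0.30
Subtotal = €62.25; tax = €0.74; total due = €62.99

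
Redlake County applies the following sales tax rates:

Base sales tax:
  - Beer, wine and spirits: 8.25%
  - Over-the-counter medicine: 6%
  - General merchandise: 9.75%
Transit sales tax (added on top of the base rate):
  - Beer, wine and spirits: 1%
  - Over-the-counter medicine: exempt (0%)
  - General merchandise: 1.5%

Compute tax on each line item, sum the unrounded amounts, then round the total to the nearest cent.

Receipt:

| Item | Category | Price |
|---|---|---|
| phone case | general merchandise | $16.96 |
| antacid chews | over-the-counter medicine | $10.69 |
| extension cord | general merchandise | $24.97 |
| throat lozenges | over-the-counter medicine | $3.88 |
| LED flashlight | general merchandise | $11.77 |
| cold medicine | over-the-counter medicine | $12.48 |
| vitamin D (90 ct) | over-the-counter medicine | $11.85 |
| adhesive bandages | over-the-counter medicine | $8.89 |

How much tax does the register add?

Phone case $16.96: general merchandise → 9.75% + 1.5% transit = 11.25% → $1.908
Antacid chews $10.69: over-the-counter medicine → 6% + 0% transit = 6% → $0.6414
Extension cord $24.97: general merchandise → 9.75% + 1.5% transit = 11.25% → $2.809125
Throat lozenges $3.88: over-the-counter medicine → 6% + 0% transit = 6% → $0.2328
LED flashlight $11.77: general merchandise → 9.75% + 1.5% transit = 11.25% → $1.324125
Cold medicine $12.48: over-the-counter medicine → 6% + 0% transit = 6% → $0.7488
Vitamin D (90 ct) $11.85: over-the-counter medicine → 6% + 0% transit = 6% → $0.711
Adhesive bandages $8.89: over-the-counter medicine → 6% + 0% transit = 6% → $0.5334
Unrounded tax sum = $8.90865 → $8.91

$8.91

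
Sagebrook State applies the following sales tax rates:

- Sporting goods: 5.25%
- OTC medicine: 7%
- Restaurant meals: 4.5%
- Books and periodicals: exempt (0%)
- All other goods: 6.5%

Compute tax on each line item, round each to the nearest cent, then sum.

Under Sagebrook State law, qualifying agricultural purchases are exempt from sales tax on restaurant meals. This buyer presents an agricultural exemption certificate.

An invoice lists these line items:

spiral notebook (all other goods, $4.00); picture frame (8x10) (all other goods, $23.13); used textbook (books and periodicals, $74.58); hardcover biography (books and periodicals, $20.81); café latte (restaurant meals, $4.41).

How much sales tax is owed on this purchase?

Spiral notebook $4.00: all other goods → 6.5% → $0.26
Picture frame (8x10) $23.13: all other goods → 6.5% → $1.50
Used textbook $74.58: books and periodicals → 0% → $0.00
Hardcover biography $20.81: books and periodicals → 0% → $0.00
Café latte $4.41: restaurant meals, buyer-exempt → 0% → $0.00
Total tax = $0.26 + $1.50 = $1.76

$1.76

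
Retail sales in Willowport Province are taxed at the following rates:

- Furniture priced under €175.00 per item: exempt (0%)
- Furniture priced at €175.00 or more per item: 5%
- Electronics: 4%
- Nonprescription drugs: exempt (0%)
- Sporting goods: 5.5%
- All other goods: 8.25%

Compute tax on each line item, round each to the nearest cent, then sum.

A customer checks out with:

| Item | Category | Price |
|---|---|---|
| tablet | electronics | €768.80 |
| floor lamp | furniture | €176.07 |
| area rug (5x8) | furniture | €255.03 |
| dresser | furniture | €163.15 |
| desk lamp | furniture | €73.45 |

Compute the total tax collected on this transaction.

Tablet €768.80: electronics → 4% → €30.75
Floor lamp €176.07: furniture, €175.00 or more → 5% → €8.80
Area rug (5x8) €255.03: furniture, €175.00 or more → 5% → €12.75
Dresser €163.15: furniture, under €175.00 → 0% → €0.00
Desk lamp €73.45: furniture, under €175.00 → 0% → €0.00
Total tax = €30.75 + €8.80 + €12.75 = €52.30

€52.30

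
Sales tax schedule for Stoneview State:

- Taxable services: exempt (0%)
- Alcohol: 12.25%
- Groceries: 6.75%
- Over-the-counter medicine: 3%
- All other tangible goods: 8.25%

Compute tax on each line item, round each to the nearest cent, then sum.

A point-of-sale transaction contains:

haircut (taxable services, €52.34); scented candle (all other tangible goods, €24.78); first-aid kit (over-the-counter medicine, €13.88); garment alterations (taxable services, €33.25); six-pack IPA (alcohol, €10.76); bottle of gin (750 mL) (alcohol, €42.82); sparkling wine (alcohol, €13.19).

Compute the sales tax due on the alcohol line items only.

€8.19

Six-pack IPA €10.76: alcohol → 12.25% → €1.32
Bottle of gin (750 mL) €42.82: alcohol → 12.25% → €5.25
Sparkling wine €13.19: alcohol → 12.25% → €1.62
Tax on alcohol = €1.32 + €5.25 + €1.62 = €8.19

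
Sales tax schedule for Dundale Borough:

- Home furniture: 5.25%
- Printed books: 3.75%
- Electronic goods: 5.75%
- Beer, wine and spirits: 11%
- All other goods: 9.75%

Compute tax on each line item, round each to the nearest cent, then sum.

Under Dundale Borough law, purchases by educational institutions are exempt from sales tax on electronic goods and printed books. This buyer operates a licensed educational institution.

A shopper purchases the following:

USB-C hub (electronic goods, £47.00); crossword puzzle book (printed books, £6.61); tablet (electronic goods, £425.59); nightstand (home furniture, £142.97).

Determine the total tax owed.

£7.51

USB-C hub £47.00: electronic goods, buyer-exempt → 0% → £0.00
Crossword puzzle book £6.61: printed books, buyer-exempt → 0% → £0.00
Tablet £425.59: electronic goods, buyer-exempt → 0% → £0.00
Nightstand £142.97: home furniture → 5.25% → £7.51
Total tax = £7.51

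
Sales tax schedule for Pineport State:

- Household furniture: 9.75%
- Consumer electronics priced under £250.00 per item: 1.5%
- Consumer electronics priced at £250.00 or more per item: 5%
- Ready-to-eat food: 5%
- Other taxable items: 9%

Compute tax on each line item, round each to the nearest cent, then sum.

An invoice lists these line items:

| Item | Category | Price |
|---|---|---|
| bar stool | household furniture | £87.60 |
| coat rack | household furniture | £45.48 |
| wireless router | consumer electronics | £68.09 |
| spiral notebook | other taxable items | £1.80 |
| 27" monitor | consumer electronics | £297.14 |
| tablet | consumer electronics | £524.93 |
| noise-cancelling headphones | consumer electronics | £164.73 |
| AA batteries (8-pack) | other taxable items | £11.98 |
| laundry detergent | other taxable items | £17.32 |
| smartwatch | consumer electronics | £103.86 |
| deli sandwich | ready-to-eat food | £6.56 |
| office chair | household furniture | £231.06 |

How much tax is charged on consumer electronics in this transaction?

£46.16

Wireless router £68.09: consumer electronics, under £250.00 → 1.5% → £1.02
27" monitor £297.14: consumer electronics, £250.00 or more → 5% → £14.86
Tablet £524.93: consumer electronics, £250.00 or more → 5% → £26.25
Noise-cancelling headphones £164.73: consumer electronics, under £250.00 → 1.5% → £2.47
Smartwatch £103.86: consumer electronics, under £250.00 → 1.5% → £1.56
Tax on consumer electronics = £1.02 + £14.86 + £26.25 + £2.47 + £1.56 = £46.16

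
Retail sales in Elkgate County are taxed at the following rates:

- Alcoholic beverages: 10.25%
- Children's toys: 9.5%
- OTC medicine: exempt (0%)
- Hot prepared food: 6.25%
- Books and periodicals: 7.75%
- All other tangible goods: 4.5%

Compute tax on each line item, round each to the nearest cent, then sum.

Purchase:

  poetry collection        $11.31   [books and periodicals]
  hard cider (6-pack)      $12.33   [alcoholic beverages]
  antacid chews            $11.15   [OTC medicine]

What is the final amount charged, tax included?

Poetry collection $11.31: books and periodicals → 7.75% → $0.88
Hard cider (6-pack) $12.33: alcoholic beverages → 10.25% → $1.26
Antacid chews $11.15: OTC medicine → 0% → $0.00
Subtotal = $34.79; tax = $2.14; total due = $36.93

$36.93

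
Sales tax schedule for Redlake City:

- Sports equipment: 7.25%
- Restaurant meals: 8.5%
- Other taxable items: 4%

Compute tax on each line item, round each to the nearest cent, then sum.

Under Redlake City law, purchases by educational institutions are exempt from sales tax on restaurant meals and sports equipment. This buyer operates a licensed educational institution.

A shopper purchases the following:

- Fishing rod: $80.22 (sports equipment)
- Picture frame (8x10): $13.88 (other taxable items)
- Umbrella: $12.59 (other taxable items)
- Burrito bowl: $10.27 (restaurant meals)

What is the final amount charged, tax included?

Fishing rod $80.22: sports equipment, buyer-exempt → 0% → $0.00
Picture frame (8x10) $13.88: other taxable items → 4% → $0.56
Umbrella $12.59: other taxable items → 4% → $0.50
Burrito bowl $10.27: restaurant meals, buyer-exempt → 0% → $0.00
Subtotal = $116.96; tax = $1.06; total due = $118.02

$118.02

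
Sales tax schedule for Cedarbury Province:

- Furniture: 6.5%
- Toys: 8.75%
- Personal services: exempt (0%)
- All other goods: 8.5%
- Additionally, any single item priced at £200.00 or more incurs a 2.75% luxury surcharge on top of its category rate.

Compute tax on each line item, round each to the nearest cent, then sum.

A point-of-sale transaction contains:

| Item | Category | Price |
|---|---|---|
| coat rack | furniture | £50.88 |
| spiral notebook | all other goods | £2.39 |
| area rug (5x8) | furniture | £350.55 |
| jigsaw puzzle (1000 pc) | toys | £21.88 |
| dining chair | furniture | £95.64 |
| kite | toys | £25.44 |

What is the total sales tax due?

Coat rack £50.88: furniture → 6.5% → £3.31
Spiral notebook £2.39: all other goods → 8.5% → £0.20
Area rug (5x8) £350.55: furniture → 6.5% + 2.75% surcharge = 9.25% → £32.43
Jigsaw puzzle (1000 pc) £21.88: toys → 8.75% → £1.91
Dining chair £95.64: furniture → 6.5% → £6.22
Kite £25.44: toys → 8.75% → £2.23
Total tax = £3.31 + £0.20 + £32.43 + £1.91 + £6.22 + £2.23 = £46.30

£46.30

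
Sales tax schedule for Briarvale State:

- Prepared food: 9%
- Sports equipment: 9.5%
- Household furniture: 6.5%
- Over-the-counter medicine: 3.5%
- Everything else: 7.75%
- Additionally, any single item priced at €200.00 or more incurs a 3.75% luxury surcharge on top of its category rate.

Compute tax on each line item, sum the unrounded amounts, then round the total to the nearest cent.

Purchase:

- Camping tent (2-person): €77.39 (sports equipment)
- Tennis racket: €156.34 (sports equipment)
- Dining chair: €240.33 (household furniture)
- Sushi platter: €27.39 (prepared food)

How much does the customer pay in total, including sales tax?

Camping tent (2-person) €77.39: sports equipment → 9.5% → €7.35205
Tennis racket €156.34: sports equipment → 9.5% → €14.8523
Dining chair €240.33: household furniture → 6.5% + 3.75% surcharge = 10.25% → €24.633825
Sushi platter €27.39: prepared food → 9% → €2.4651
Subtotal = €501.45; unrounded tax = €49.303275 → €49.30; total due = €550.75

€550.75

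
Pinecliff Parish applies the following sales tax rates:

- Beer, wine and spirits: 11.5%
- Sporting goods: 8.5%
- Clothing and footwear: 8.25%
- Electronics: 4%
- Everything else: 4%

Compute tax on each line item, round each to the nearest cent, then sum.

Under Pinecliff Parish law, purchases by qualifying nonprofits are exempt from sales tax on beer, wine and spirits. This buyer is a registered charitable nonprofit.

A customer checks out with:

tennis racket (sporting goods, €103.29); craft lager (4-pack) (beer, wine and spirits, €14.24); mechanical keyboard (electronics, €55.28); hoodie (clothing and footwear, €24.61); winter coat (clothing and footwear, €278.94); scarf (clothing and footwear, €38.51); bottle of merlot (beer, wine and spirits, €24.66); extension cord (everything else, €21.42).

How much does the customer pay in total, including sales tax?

€601.02

Tennis racket €103.29: sporting goods → 8.5% → €8.78
Craft lager (4-pack) €14.24: beer, wine and spirits, buyer-exempt → 0% → €0.00
Mechanical keyboard €55.28: electronics → 4% → €2.21
Hoodie €24.61: clothing and footwear → 8.25% → €2.03
Winter coat €278.94: clothing and footwear → 8.25% → €23.01
Scarf €38.51: clothing and footwear → 8.25% → €3.18
Bottle of merlot €24.66: beer, wine and spirits, buyer-exempt → 0% → €0.00
Extension cord €21.42: everything else → 4% → €0.86
Subtotal = €560.95; tax = €40.07; total due = €601.02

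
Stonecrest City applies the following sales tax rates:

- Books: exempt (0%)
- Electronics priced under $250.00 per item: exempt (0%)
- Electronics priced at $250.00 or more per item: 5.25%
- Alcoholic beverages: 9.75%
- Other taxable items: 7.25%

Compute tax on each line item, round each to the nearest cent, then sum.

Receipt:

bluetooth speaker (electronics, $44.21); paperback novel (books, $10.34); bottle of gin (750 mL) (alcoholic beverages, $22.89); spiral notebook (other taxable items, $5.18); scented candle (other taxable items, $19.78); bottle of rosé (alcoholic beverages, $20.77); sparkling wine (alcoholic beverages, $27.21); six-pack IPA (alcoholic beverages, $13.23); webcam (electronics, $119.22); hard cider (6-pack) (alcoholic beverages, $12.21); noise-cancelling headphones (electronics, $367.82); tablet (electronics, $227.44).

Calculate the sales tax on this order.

$30.51

Bluetooth speaker $44.21: electronics, under $250.00 → 0% → $0.00
Paperback novel $10.34: books → 0% → $0.00
Bottle of gin (750 mL) $22.89: alcoholic beverages → 9.75% → $2.23
Spiral notebook $5.18: other taxable items → 7.25% → $0.38
Scented candle $19.78: other taxable items → 7.25% → $1.43
Bottle of rosé $20.77: alcoholic beverages → 9.75% → $2.03
Sparkling wine $27.21: alcoholic beverages → 9.75% → $2.65
Six-pack IPA $13.23: alcoholic beverages → 9.75% → $1.29
Webcam $119.22: electronics, under $250.00 → 0% → $0.00
Hard cider (6-pack) $12.21: alcoholic beverages → 9.75% → $1.19
Noise-cancelling headphones $367.82: electronics, $250.00 or more → 5.25% → $19.31
Tablet $227.44: electronics, under $250.00 → 0% → $0.00
Total tax = $2.23 + $0.38 + $1.43 + $2.03 + $2.65 + $1.29 + $1.19 + $19.31 = $30.51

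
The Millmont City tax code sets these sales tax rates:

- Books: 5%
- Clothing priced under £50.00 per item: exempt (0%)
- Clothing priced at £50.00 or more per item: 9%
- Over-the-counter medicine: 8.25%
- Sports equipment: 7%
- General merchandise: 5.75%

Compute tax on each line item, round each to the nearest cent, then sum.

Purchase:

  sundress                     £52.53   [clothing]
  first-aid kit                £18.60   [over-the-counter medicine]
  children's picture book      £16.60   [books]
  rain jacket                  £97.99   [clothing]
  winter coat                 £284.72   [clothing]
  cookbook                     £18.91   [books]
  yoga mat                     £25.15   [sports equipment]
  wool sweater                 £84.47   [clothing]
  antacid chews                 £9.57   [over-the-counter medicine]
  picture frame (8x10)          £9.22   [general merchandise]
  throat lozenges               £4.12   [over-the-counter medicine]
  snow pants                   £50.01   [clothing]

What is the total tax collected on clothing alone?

Sundress £52.53: clothing, £50.00 or more → 9% → £4.73
Rain jacket £97.99: clothing, £50.00 or more → 9% → £8.82
Winter coat £284.72: clothing, £50.00 or more → 9% → £25.62
Wool sweater £84.47: clothing, £50.00 or more → 9% → £7.60
Snow pants £50.01: clothing, £50.00 or more → 9% → £4.50
Tax on clothing = £4.73 + £8.82 + £25.62 + £7.60 + £4.50 = £51.27

£51.27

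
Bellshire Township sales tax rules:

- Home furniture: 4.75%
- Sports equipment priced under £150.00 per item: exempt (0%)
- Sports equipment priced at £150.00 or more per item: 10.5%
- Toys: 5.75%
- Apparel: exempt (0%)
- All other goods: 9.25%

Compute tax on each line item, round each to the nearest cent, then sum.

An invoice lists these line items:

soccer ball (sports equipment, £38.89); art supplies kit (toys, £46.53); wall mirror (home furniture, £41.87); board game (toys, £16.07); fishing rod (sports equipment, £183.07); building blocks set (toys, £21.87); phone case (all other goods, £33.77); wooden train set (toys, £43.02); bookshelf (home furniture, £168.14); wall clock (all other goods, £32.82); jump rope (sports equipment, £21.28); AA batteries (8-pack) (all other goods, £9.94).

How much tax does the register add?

Soccer ball £38.89: sports equipment, under £150.00 → 0% → £0.00
Art supplies kit £46.53: toys → 5.75% → £2.68
Wall mirror £41.87: home furniture → 4.75% → £1.99
Board game £16.07: toys → 5.75% → £0.92
Fishing rod £183.07: sports equipment, £150.00 or more → 10.5% → £19.22
Building blocks set £21.87: toys → 5.75% → £1.26
Phone case £33.77: all other goods → 9.25% → £3.12
Wooden train set £43.02: toys → 5.75% → £2.47
Bookshelf £168.14: home furniture → 4.75% → £7.99
Wall clock £32.82: all other goods → 9.25% → £3.04
Jump rope £21.28: sports equipment, under £150.00 → 0% → £0.00
AA batteries (8-pack) £9.94: all other goods → 9.25% → £0.92
Total tax = £2.68 + £1.99 + £0.92 + £19.22 + £1.26 + £3.12 + £2.47 + £7.99 + £3.04 + £0.92 = £43.61

£43.61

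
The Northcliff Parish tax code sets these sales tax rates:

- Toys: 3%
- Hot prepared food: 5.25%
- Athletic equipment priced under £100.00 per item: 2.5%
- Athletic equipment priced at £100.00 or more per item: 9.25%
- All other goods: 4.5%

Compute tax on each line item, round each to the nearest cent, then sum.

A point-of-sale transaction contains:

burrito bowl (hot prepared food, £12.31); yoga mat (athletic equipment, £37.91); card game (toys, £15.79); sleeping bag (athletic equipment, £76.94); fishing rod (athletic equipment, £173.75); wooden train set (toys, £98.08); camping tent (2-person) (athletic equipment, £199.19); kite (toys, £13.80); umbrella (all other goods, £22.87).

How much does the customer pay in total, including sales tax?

Burrito bowl £12.31: hot prepared food → 5.25% → £0.65
Yoga mat £37.91: athletic equipment, under £100.00 → 2.5% → £0.95
Card game £15.79: toys → 3% → £0.47
Sleeping bag £76.94: athletic equipment, under £100.00 → 2.5% → £1.92
Fishing rod £173.75: athletic equipment, £100.00 or more → 9.25% → £16.07
Wooden train set £98.08: toys → 3% → £2.94
Camping tent (2-person) £199.19: athletic equipment, £100.00 or more → 9.25% → £18.43
Kite £13.80: toys → 3% → £0.41
Umbrella £22.87: all other goods → 4.5% → £1.03
Subtotal = £650.64; tax = £42.87; total due = £693.51

£693.51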